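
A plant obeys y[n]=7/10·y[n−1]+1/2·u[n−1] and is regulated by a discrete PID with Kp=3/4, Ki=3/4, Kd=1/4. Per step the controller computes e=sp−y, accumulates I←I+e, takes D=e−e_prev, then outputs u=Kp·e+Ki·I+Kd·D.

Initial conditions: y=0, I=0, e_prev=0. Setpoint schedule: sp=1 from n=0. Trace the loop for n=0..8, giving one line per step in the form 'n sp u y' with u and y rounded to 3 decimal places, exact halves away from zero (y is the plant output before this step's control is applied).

0 1 1.750 0.000
1 1 0.719 0.875
2 1 0.862 0.972
3 1 0.663 1.111
4 1 0.618 1.109
5 1 0.577 1.085
6 1 0.572 1.048
7 1 0.576 1.020
8 1 0.585 1.002

(exact arithmetic carried between steps; '≈' marks a value shown rounded to 6 d.p. or computed from one; I and e_prev carry over from the previous line; the table rounds u and y to 3 d.p., halves away from zero)
n=0: y=0, sp=1, e=sp−y=1; I=1, D=e−e_prev=1; u=3/4·1+3/4·1+1/4·1=1.75; next y=7/10·0+1/2·1.75=0.875
n=1: y=0.875, sp=1, e=sp−y=0.125; I=1.125, D=e−e_prev=-0.875; u=3/4·0.125+3/4·1.125+1/4·(-0.875)=0.71875; next y=7/10·0.875+1/2·0.71875=0.971875
n=2: y=0.971875, sp=1, e=sp−y=0.028125; I=1.153125, D=e−e_prev=-0.096875; u=3/4·0.028125+3/4·1.153125+1/4·(-0.096875)≈0.861719; next y=7/10·0.971875+1/2·0.861719≈1.111172
n=3: y≈1.111172, sp=1, e=sp−y≈-0.111172; I≈1.041953, D=e−e_prev≈-0.139297; u=3/4·(-0.111172)+3/4·1.041953+1/4·(-0.139297)≈0.663262; next y=7/10·1.111172+1/2·0.663262≈1.109451
n=4: y≈1.109451, sp=1, e=sp−y≈-0.109451; I≈0.932502, D=e−e_prev≈0.001721; u=3/4·(-0.109451)+3/4·0.932502+1/4·0.001721≈0.617718; next y=7/10·1.109451+1/2·0.617718≈1.085475
n=5: y≈1.085475, sp=1, e=sp−y≈-0.085475; I≈0.847027, D=e−e_prev≈0.023976; u=3/4·(-0.085475)+3/4·0.847027+1/4·0.023976≈0.577158; next y=7/10·1.085475+1/2·0.577158≈1.048412
n=6: y≈1.048412, sp=1, e=sp−y≈-0.048412; I≈0.798615, D=e−e_prev≈0.037063; u=3/4·(-0.048412)+3/4·0.798615+1/4·0.037063≈0.571919; next y=7/10·1.048412+1/2·0.571919≈1.019847
n=7: y≈1.019847, sp=1, e=sp−y≈-0.019847; I≈0.778768, D=e−e_prev≈0.028564; u=3/4·(-0.019847)+3/4·0.778768+1/4·0.028564≈0.576331; next y=7/10·1.019847+1/2·0.576331≈1.002059
n=8: y≈1.002059, sp=1, e=sp−y≈-0.002059; I≈0.776709, D=e−e_prev≈0.017789; u=3/4·(-0.002059)+3/4·0.776709+1/4·0.017789≈0.585435; next y=7/10·1.002059+1/2·0.585435≈0.994159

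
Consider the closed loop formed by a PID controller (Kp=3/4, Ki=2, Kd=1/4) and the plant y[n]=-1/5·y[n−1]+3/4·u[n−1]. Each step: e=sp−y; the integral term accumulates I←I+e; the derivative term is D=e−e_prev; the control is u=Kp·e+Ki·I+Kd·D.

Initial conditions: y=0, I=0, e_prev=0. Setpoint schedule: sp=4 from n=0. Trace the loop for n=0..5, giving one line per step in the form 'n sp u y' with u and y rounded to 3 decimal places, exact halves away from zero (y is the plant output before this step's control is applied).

0 4 12.000 0.000
1 4 -8.000 9.000
2 4 34.650 -7.800
3 4 -51.993 27.548
4 4 125.904 -44.504
5 4 -238.598 103.328

(exact arithmetic carried between steps; '≈' marks a value shown rounded to 6 d.p. or computed from one; I and e_prev carry over from the previous line; the table rounds u and y to 3 d.p., halves away from zero)
n=0: y=0, sp=4, e=sp−y=4; I=4, D=e−e_prev=4; u=3/4·4+2·4+1/4·4=12; next y=-1/5·0+3/4·12=9
n=1: y=9, sp=4, e=sp−y=-5; I=-1, D=e−e_prev=-9; u=3/4·(-5)+2·(-1)+1/4·(-9)=-8; next y=-1/5·9+3/4·(-8)=-7.8
n=2: y=-7.8, sp=4, e=sp−y=11.8; I=10.8, D=e−e_prev=16.8; u=3/4·11.8+2·10.8+1/4·16.8=34.65; next y=-1/5·(-7.8)+3/4·34.65=27.5475
n=3: y=27.5475, sp=4, e=sp−y=-23.5475; I=-12.7475, D=e−e_prev=-35.3475; u=3/4·(-23.5475)+2·(-12.7475)+1/4·(-35.3475)=-51.9925; next y=-1/5·27.5475+3/4·(-51.9925)=-44.503875
n=4: y=-44.503875, sp=4, e=sp−y=48.503875; I=35.756375, D=e−e_prev=72.051375; u=3/4·48.503875+2·35.756375+1/4·72.051375=125.9035; next y=-1/5·(-44.503875)+3/4·125.9035=103.3284
n=5: y=103.3284, sp=4, e=sp−y=-99.3284; I=-63.572025, D=e−e_prev=-147.832275; u=3/4·(-99.3284)+2·(-63.572025)+1/4·(-147.832275)≈-238.598419; next y=-1/5·103.3284+3/4·(-238.598419)≈-199.614494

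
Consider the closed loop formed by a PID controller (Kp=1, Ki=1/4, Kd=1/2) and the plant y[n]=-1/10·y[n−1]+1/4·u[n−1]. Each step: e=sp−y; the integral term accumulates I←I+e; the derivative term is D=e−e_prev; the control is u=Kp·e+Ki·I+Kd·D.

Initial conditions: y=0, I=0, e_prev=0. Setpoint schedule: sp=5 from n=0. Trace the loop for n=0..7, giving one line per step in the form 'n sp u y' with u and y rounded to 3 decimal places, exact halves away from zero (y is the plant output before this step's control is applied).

0 5 8.750 0.000
1 5 3.672 2.188
2 5 8.073 0.699
3 5 6.218 1.948
4 5 8.636 1.360
5 5 8.091 2.023
6 5 9.521 1.820
7 5 9.554 2.198

(exact arithmetic carried between steps; '≈' marks a value shown rounded to 6 d.p. or computed from one; I and e_prev carry over from the previous line; the table rounds u and y to 3 d.p., halves away from zero)
n=0: y=0, sp=5, e=sp−y=5; I=5, D=e−e_prev=5; u=1·5+1/4·5+1/2·5=8.75; next y=-1/10·0+1/4·8.75=2.1875
n=1: y=2.1875, sp=5, e=sp−y=2.8125; I=7.8125, D=e−e_prev=-2.1875; u=1·2.8125+1/4·7.8125+1/2·(-2.1875)=3.671875; next y=-1/10·2.1875+1/4·3.671875≈0.699219
n=2: y≈0.699219, sp=5, e=sp−y≈4.300781; I≈12.113281, D=e−e_prev≈1.488281; u=1·4.300781+1/4·12.113281+1/2·1.488281≈8.073242; next y=-1/10·0.699219+1/4·8.073242≈1.948389
n=3: y≈1.948389, sp=5, e=sp−y≈3.051611; I≈15.164893, D=e−e_prev≈-1.249170; u=1·3.051611+1/4·15.164893+1/2·(-1.249170)≈6.218250; next y=-1/10·1.948389+1/4·6.218250≈1.359724
n=4: y≈1.359724, sp=5, e=sp−y≈3.640276; I≈18.805169, D=e−e_prev≈0.588665; u=1·3.640276+1/4·18.805169+1/2·0.588665≈8.635901; next y=-1/10·1.359724+1/4·8.635901≈2.023003
n=5: y≈2.023003, sp=5, e=sp−y≈2.976997; I≈21.782166, D=e−e_prev≈-0.663279; u=1·2.976997+1/4·21.782166+1/2·(-0.663279)≈8.090899; next y=-1/10·2.023003+1/4·8.090899≈1.820424
n=6: y≈1.820424, sp=5, e=sp−y≈3.179576; I≈24.961742, D=e−e_prev≈0.202579; u=1·3.179576+1/4·24.961742+1/2·0.202579≈9.521300; next y=-1/10·1.820424+1/4·9.521300≈2.198283
n=7: y≈2.198283, sp=5, e=sp−y≈2.801717; I≈27.763459, D=e−e_prev≈-0.377858; u=1·2.801717+1/4·27.763459+1/2·(-0.377858)≈9.553653; next y=-1/10·2.198283+1/4·9.553653≈2.168585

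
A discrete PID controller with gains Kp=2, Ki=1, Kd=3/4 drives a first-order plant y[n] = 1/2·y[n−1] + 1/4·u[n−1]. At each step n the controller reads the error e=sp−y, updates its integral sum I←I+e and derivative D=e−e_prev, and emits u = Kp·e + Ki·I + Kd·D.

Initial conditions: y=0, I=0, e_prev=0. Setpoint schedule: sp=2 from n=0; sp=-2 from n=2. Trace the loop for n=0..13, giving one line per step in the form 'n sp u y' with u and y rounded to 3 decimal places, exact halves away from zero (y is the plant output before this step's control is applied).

0 2 7.500 0.000
1 2 0.969 1.875
2 -2 -9.893 1.180
3 -2 0.892 -1.883
4 -2 -5.889 -0.719
5 -2 -2.123 -1.832
6 -2 -4.570 -1.447
7 -2 -3.263 -1.866
8 -2 -4.151 -1.749
9 -2 -3.702 -1.912
10 -2 -4.027 -1.881
11 -2 -3.875 -1.947
12 -2 -3.996 -1.942
13 -2 -3.946 -1.970

(exact arithmetic carried between steps; '≈' marks a value shown rounded to 6 d.p. or computed from one; I and e_prev carry over from the previous line; the table rounds u and y to 3 d.p., halves away from zero)
n=0: y=0, sp=2, e=sp−y=2; I=2, D=e−e_prev=2; u=2·2+1·2+3/4·2=7.5; next y=1/2·0+1/4·7.5=1.875
n=1: y=1.875, sp=2, e=sp−y=0.125; I=2.125, D=e−e_prev=-1.875; u=2·0.125+1·2.125+3/4·(-1.875)=0.96875; next y=1/2·1.875+1/4·0.96875≈1.179688
n=2: y≈1.179688, sp=-2, e=sp−y≈-3.179688; I≈-1.054688, D=e−e_prev≈-3.304688; u=2·(-3.179688)+1·(-1.054688)+3/4·(-3.304688)≈-9.892578; next y=1/2·1.179688+1/4·(-9.892578)≈-1.883301
n=3: y≈-1.883301, sp=-2, e=sp−y≈-0.116699; I≈-1.171387, D=e−e_prev≈3.062988; u=2·(-0.116699)+1·(-1.171387)+3/4·3.062988≈0.892456; next y=1/2·(-1.883301)+1/4·0.892456≈-0.718536
n=4: y≈-0.718536, sp=-2, e=sp−y≈-1.281464; I≈-2.452850, D=e−e_prev≈-1.164764; u=2·(-1.281464)+1·(-2.452850)+3/4·(-1.164764)≈-5.889351; next y=1/2·(-0.718536)+1/4·(-5.889351)≈-1.831606
n=5: y≈-1.831606, sp=-2, e=sp−y≈-0.168394; I≈-2.621244, D=e−e_prev≈1.113070; u=2·(-0.168394)+1·(-2.621244)+3/4·1.113070≈-2.123230; next y=1/2·(-1.831606)+1/4·(-2.123230)≈-1.446611
n=6: y≈-1.446611, sp=-2, e=sp−y≈-0.553389; I≈-3.174634, D=e−e_prev≈-0.384995; u=2·(-0.553389)+1·(-3.174634)+3/4·(-0.384995)≈-4.570159; next y=1/2·(-1.446611)+1/4·(-4.570159)≈-1.865845
n=7: y≈-1.865845, sp=-2, e=sp−y≈-0.134155; I≈-3.308789, D=e−e_prev≈0.419235; u=2·(-0.134155)+1·(-3.308789)+3/4·0.419235≈-3.262673; next y=1/2·(-1.865845)+1/4·(-3.262673)≈-1.748591
n=8: y≈-1.748591, sp=-2, e=sp−y≈-0.251409; I≈-3.560198, D=e−e_prev≈-0.117254; u=2·(-0.251409)+1·(-3.560198)+3/4·(-0.117254)≈-4.150957; next y=1/2·(-1.748591)+1/4·(-4.150957)≈-1.912035
n=9: y≈-1.912035, sp=-2, e=sp−y≈-0.087965; I≈-3.648163, D=e−e_prev≈0.163444; u=2·(-0.087965)+1·(-3.648163)+3/4·0.163444≈-3.701511; next y=1/2·(-1.912035)+1/4·(-3.701511)≈-1.881395
n=10: y≈-1.881395, sp=-2, e=sp−y≈-0.118605; I≈-3.766768, D=e−e_prev≈-0.030640; u=2·(-0.118605)+1·(-3.766768)+3/4·(-0.030640)≈-4.026958; next y=1/2·(-1.881395)+1/4·(-4.026958)≈-1.947437
n=11: y≈-1.947437, sp=-2, e=sp−y≈-0.052563; I≈-3.819331, D=e−e_prev≈0.066042; u=2·(-0.052563)+1·(-3.819331)+3/4·0.066042≈-3.874926; next y=1/2·(-1.947437)+1/4·(-3.874926)≈-1.942450
n=12: y≈-1.942450, sp=-2, e=sp−y≈-0.057550; I≈-3.876881, D=e−e_prev≈-0.004987; u=2·(-0.057550)+1·(-3.876881)+3/4·(-0.004987)≈-3.995722; next y=1/2·(-1.942450)+1/4·(-3.995722)≈-1.970155
n=13: y≈-1.970155, sp=-2, e=sp−y≈-0.029845; I≈-3.906726, D=e−e_prev≈0.027705; u=2·(-0.029845)+1·(-3.906726)+3/4·0.027705≈-3.945636; next y=1/2·(-1.970155)+1/4·(-3.945636)≈-1.971487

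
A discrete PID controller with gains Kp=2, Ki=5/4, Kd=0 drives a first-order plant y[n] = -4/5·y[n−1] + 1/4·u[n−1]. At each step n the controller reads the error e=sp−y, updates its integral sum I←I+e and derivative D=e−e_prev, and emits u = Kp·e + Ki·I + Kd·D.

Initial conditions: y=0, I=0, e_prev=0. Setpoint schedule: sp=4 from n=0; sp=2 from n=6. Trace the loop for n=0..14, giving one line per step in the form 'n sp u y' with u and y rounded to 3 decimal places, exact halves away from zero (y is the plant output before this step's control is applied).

(exact arithmetic carried between steps; '≈' marks a value shown rounded to 6 d.p. or computed from one; I and e_prev carry over from the previous line; the table rounds u and y to 3 d.p., halves away from zero)
n=0: y=0, sp=4, e=sp−y=4; I=4, D=e−e_prev=4; u=2·4+5/4·4+0·4=13; next y=-4/5·0+1/4·13=3.25
n=1: y=3.25, sp=4, e=sp−y=0.75; I=4.75, D=e−e_prev=-3.25; u=2·0.75+5/4·4.75+0·(-3.25)=7.4375; next y=-4/5·3.25+1/4·7.4375=-0.740625
n=2: y=-0.740625, sp=4, e=sp−y=4.740625; I=9.490625, D=e−e_prev=3.990625; u=2·4.740625+5/4·9.490625+0·3.990625≈21.344531; next y=-4/5·(-0.740625)+1/4·21.344531≈5.928633
n=3: y≈5.928633, sp=4, e=sp−y≈-1.928633; I≈7.561992, D=e−e_prev≈-6.669258; u=2·(-1.928633)+5/4·7.561992+0·(-6.669258)≈5.595225; next y=-4/5·5.928633+1/4·5.595225≈-3.344100
n=4: y≈-3.344100, sp=4, e=sp−y≈7.344100; I≈14.906092, D=e−e_prev≈9.272733; u=2·7.344100+5/4·14.906092+0·9.272733≈33.320816; next y=-4/5·(-3.344100)+1/4·33.320816≈11.005484
n=5: y≈11.005484, sp=4, e=sp−y≈-7.005484; I≈7.900608, D=e−e_prev≈-14.349584; u=2·(-7.005484)+5/4·7.900608+0·(-14.349584)≈-4.135208; next y=-4/5·11.005484+1/4·(-4.135208)≈-9.838189
n=6: y≈-9.838189, sp=2, e=sp−y≈11.838189; I≈19.738797, D=e−e_prev≈18.843673; u=2·11.838189+5/4·19.738797+0·18.843673≈48.349875; next y=-4/5·(-9.838189)+1/4·48.349875≈19.958020
n=7: y≈19.958020, sp=2, e=sp−y≈-17.958020; I≈1.780777, D=e−e_prev≈-29.796209; u=2·(-17.958020)+5/4·1.780777+0·(-29.796209)≈-33.690068; next y=-4/5·19.958020+1/4·(-33.690068)≈-24.388933
n=8: y≈-24.388933, sp=2, e=sp−y≈26.388933; I≈28.169710, D=e−e_prev≈44.346953; u=2·26.388933+5/4·28.169710+0·44.346953≈87.990004; next y=-4/5·(-24.388933)+1/4·87.990004≈41.508647
n=9: y≈41.508647, sp=2, e=sp−y≈-39.508647; I≈-11.338937, D=e−e_prev≈-65.897580; u=2·(-39.508647)+5/4·(-11.338937)+0·(-65.897580)≈-93.190966; next y=-4/5·41.508647+1/4·(-93.190966)≈-56.504659
n=10: y≈-56.504659, sp=2, e=sp−y≈58.504659; I≈47.165722, D=e−e_prev≈98.013307; u=2·58.504659+5/4·47.165722+0·98.013307≈175.966472; next y=-4/5·(-56.504659)+1/4·175.966472≈89.195346
n=11: y≈89.195346, sp=2, e=sp−y≈-87.195346; I≈-40.029623, D=e−e_prev≈-145.700005; u=2·(-87.195346)+5/4·(-40.029623)+0·(-145.700005)≈-224.427720; next y=-4/5·89.195346+1/4·(-224.427720)≈-127.463206
n=12: y≈-127.463206, sp=2, e=sp−y≈129.463206; I≈89.433583, D=e−e_prev≈216.658552; u=2·129.463206+5/4·89.433583+0·216.658552≈370.718392; next y=-4/5·(-127.463206)+1/4·370.718392≈194.650163
n=13: y≈194.650163, sp=2, e=sp−y≈-192.650163; I≈-103.216580, D=e−e_prev≈-322.113369; u=2·(-192.650163)+5/4·(-103.216580)+0·(-322.113369)≈-514.321051; next y=-4/5·194.650163+1/4·(-514.321051)≈-284.300393
n=14: y≈-284.300393, sp=2, e=sp−y≈286.300393; I≈183.083813, D=e−e_prev≈478.950556; u=2·286.300393+5/4·183.083813+0·478.950556≈801.455553; next y=-4/5·(-284.300393)+1/4·801.455553≈427.804203

0 4 13.000 0.000
1 4 7.438 3.250
2 4 21.345 -0.741
3 4 5.595 5.929
4 4 33.321 -3.344
5 4 -4.135 11.005
6 2 48.350 -9.838
7 2 -33.690 19.958
8 2 87.990 -24.389
9 2 -93.191 41.509
10 2 175.966 -56.505
11 2 -224.428 89.195
12 2 370.718 -127.463
13 2 -514.321 194.650
14 2 801.456 -284.300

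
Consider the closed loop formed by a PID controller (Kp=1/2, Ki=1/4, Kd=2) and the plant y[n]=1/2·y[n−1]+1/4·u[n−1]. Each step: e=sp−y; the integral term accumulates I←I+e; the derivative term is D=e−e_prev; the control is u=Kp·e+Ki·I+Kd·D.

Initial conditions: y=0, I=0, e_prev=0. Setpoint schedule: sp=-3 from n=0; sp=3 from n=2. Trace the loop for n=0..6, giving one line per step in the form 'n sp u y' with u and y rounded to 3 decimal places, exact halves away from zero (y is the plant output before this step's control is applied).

(exact arithmetic carried between steps; '≈' marks a value shown rounded to 6 d.p. or computed from one; I and e_prev carry over from the previous line; the table rounds u and y to 3 d.p., halves away from zero)
n=0: y=0, sp=-3, e=sp−y=-3; I=-3, D=e−e_prev=-3; u=1/2·(-3)+1/4·(-3)+2·(-3)=-8.25; next y=1/2·0+1/4·(-8.25)=-2.0625
n=1: y=-2.0625, sp=-3, e=sp−y=-0.9375; I=-3.9375, D=e−e_prev=2.0625; u=1/2·(-0.9375)+1/4·(-3.9375)+2·2.0625=2.671875; next y=1/2·(-2.0625)+1/4·2.671875≈-0.363281
n=2: y≈-0.363281, sp=3, e=sp−y≈3.363281; I≈-0.574219, D=e−e_prev≈4.300781; u=1/2·3.363281+1/4·(-0.574219)+2·4.300781≈10.139648; next y=1/2·(-0.363281)+1/4·10.139648≈2.353271
n=3: y≈2.353271, sp=3, e=sp−y≈0.646729; I≈0.072510, D=e−e_prev≈-2.716553; u=1/2·0.646729+1/4·0.072510+2·(-2.716553)≈-5.091614; next y=1/2·2.353271+1/4·(-5.091614)≈-0.096268
n=4: y≈-0.096268, sp=3, e=sp−y≈3.096268; I≈3.168777, D=e−e_prev≈2.449539; u=1/2·3.096268+1/4·3.168777+2·2.449539≈7.239407; next y=1/2·(-0.096268)+1/4·7.239407≈1.761718
n=5: y≈1.761718, sp=3, e=sp−y≈1.238282; I≈4.407060, D=e−e_prev≈-1.857985; u=1/2·1.238282+1/4·4.407060+2·(-1.857985)≈-1.995065; next y=1/2·1.761718+1/4·(-1.995065)≈0.382093
n=6: y≈0.382093, sp=3, e=sp−y≈2.617907; I≈7.024967, D=e−e_prev≈1.379625; u=1/2·2.617907+1/4·7.024967+2·1.379625≈5.824446; next y=1/2·0.382093+1/4·5.824446≈1.647158

0 -3 -8.250 0.000
1 -3 2.672 -2.063
2 3 10.140 -0.363
3 3 -5.092 2.353
4 3 7.239 -0.096
5 3 -1.995 1.762
6 3 5.824 0.382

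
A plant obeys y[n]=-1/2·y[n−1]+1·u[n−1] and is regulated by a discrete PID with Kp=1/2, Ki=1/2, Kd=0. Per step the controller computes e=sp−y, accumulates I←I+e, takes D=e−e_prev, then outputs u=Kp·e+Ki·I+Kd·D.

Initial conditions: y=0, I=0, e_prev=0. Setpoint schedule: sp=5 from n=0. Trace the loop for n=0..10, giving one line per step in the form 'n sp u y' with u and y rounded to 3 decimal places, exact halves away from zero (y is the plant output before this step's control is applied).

0 5 5.000 0.000
1 5 2.500 5.000
2 5 7.500 0.000
3 5 2.500 7.500
4 5 10.000 -1.250
5 5 1.250 10.625
6 5 13.125 -4.063
7 5 -1.563 15.156
8 5 17.656 -9.141
9 5 -6.641 22.227
10 5 24.727 -17.754

(exact arithmetic carried between steps; '≈' marks a value shown rounded to 6 d.p. or computed from one; I and e_prev carry over from the previous line; the table rounds u and y to 3 d.p., halves away from zero)
n=0: y=0, sp=5, e=sp−y=5; I=5, D=e−e_prev=5; u=1/2·5+1/2·5+0·5=5; next y=-1/2·0+1·5=5
n=1: y=5, sp=5, e=sp−y=0; I=5, D=e−e_prev=-5; u=1/2·0+1/2·5+0·(-5)=2.5; next y=-1/2·5+1·2.5=0
n=2: y=0, sp=5, e=sp−y=5; I=10, D=e−e_prev=5; u=1/2·5+1/2·10+0·5=7.5; next y=-1/2·0+1·7.5=7.5
n=3: y=7.5, sp=5, e=sp−y=-2.5; I=7.5, D=e−e_prev=-7.5; u=1/2·(-2.5)+1/2·7.5+0·(-7.5)=2.5; next y=-1/2·7.5+1·2.5=-1.25
n=4: y=-1.25, sp=5, e=sp−y=6.25; I=13.75, D=e−e_prev=8.75; u=1/2·6.25+1/2·13.75+0·8.75=10; next y=-1/2·(-1.25)+1·10=10.625
n=5: y=10.625, sp=5, e=sp−y=-5.625; I=8.125, D=e−e_prev=-11.875; u=1/2·(-5.625)+1/2·8.125+0·(-11.875)=1.25; next y=-1/2·10.625+1·1.25=-4.0625
n=6: y=-4.0625, sp=5, e=sp−y=9.0625; I=17.1875, D=e−e_prev=14.6875; u=1/2·9.0625+1/2·17.1875+0·14.6875=13.125; next y=-1/2·(-4.0625)+1·13.125=15.15625
n=7: y=15.15625, sp=5, e=sp−y=-10.15625; I=7.03125, D=e−e_prev=-19.21875; u=1/2·(-10.15625)+1/2·7.03125+0·(-19.21875)=-1.5625; next y=-1/2·15.15625+1·(-1.5625)=-9.140625
n=8: y=-9.140625, sp=5, e=sp−y=14.140625; I=21.171875, D=e−e_prev=24.296875; u=1/2·14.140625+1/2·21.171875+0·24.296875=17.65625; next y=-1/2·(-9.140625)+1·17.65625≈22.226563
n=9: y≈22.226563, sp=5, e=sp−y≈-17.226563; I≈3.945313, D=e−e_prev≈-31.367188; u=1/2·(-17.226563)+1/2·3.945313+0·(-31.367188)≈-6.640625; next y=-1/2·22.226563+1·(-6.640625)≈-17.753906
n=10: y≈-17.753906, sp=5, e=sp−y≈22.753906; I≈26.699219, D=e−e_prev≈39.980469; u=1/2·22.753906+1/2·26.699219+0·39.980469≈24.726563; next y=-1/2·(-17.753906)+1·24.726563≈33.603516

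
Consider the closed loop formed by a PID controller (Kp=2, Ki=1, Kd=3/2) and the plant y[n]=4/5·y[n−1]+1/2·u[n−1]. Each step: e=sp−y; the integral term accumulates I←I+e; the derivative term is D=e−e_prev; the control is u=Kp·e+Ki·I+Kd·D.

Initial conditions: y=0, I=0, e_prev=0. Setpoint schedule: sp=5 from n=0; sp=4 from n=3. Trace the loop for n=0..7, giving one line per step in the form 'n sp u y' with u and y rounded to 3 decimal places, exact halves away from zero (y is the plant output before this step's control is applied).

(exact arithmetic carried between steps; '≈' marks a value shown rounded to 6 d.p. or computed from one; I and e_prev carry over from the previous line; the table rounds u and y to 3 d.p., halves away from zero)
n=0: y=0, sp=5, e=sp−y=5; I=5, D=e−e_prev=5; u=2·5+1·5+3/2·5=22.5; next y=4/5·0+1/2·22.5=11.25
n=1: y=11.25, sp=5, e=sp−y=-6.25; I=-1.25, D=e−e_prev=-11.25; u=2·(-6.25)+1·(-1.25)+3/2·(-11.25)=-30.625; next y=4/5·11.25+1/2·(-30.625)=-6.3125
n=2: y=-6.3125, sp=5, e=sp−y=11.3125; I=10.0625, D=e−e_prev=17.5625; u=2·11.3125+1·10.0625+3/2·17.5625=59.03125; next y=4/5·(-6.3125)+1/2·59.03125=24.465625
n=3: y=24.465625, sp=4, e=sp−y=-20.465625; I=-10.403125, D=e−e_prev=-31.778125; u=2·(-20.465625)+1·(-10.403125)+3/2·(-31.778125)≈-99.001563; next y=4/5·24.465625+1/2·(-99.001563)≈-29.928281
n=4: y≈-29.928281, sp=4, e=sp−y≈33.928281; I≈23.525156, D=e−e_prev≈54.393906; u=2·33.928281+1·23.525156+3/2·54.393906≈172.972578; next y=4/5·(-29.928281)+1/2·172.972578≈62.543664
n=5: y≈62.543664, sp=4, e=sp−y≈-58.543664; I≈-35.018508, D=e−e_prev≈-92.471945; u=2·(-58.543664)+1·(-35.018508)+3/2·(-92.471945)≈-290.813754; next y=4/5·62.543664+1/2·(-290.813754)≈-95.371946
n=6: y≈-95.371946, sp=4, e=sp−y≈99.371946; I≈64.353438, D=e−e_prev≈157.915610; u=2·99.371946+1·64.353438+3/2·157.915610≈499.970744; next y=4/5·(-95.371946)+1/2·499.970744≈173.687815
n=7: y≈173.687815, sp=4, e=sp−y≈-169.687815; I≈-105.334378, D=e−e_prev≈-269.059761; u=2·(-169.687815)+1·(-105.334378)+3/2·(-269.059761)≈-848.299650; next y=4/5·173.687815+1/2·(-848.299650)≈-285.199573

0 5 22.500 0.000
1 5 -30.625 11.250
2 5 59.031 -6.313
3 4 -99.002 24.466
4 4 172.973 -29.928
5 4 -290.814 62.544
6 4 499.971 -95.372
7 4 -848.300 173.688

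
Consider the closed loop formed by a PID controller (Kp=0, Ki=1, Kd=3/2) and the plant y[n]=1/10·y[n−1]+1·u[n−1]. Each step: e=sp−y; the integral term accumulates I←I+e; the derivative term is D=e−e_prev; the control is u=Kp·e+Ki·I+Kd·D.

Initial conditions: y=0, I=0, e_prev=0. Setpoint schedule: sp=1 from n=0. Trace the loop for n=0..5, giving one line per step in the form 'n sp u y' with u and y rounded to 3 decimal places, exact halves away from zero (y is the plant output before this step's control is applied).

(exact arithmetic carried between steps; '≈' marks a value shown rounded to 6 d.p. or computed from one; I and e_prev carry over from the previous line; the table rounds u and y to 3 d.p., halves away from zero)
n=0: y=0, sp=1, e=sp−y=1; I=1, D=e−e_prev=1; u=0·1+1·1+3/2·1=2.5; next y=1/10·0+1·2.5=2.5
n=1: y=2.5, sp=1, e=sp−y=-1.5; I=-0.5, D=e−e_prev=-2.5; u=0·(-1.5)+1·(-0.5)+3/2·(-2.5)=-4.25; next y=1/10·2.5+1·(-4.25)=-4
n=2: y=-4, sp=1, e=sp−y=5; I=4.5, D=e−e_prev=6.5; u=0·5+1·4.5+3/2·6.5=14.25; next y=1/10·(-4)+1·14.25=13.85
n=3: y=13.85, sp=1, e=sp−y=-12.85; I=-8.35, D=e−e_prev=-17.85; u=0·(-12.85)+1·(-8.35)+3/2·(-17.85)=-35.125; next y=1/10·13.85+1·(-35.125)=-33.74
n=4: y=-33.74, sp=1, e=sp−y=34.74; I=26.39, D=e−e_prev=47.59; u=0·34.74+1·26.39+3/2·47.59=97.775; next y=1/10·(-33.74)+1·97.775=94.401
n=5: y=94.401, sp=1, e=sp−y=-93.401; I=-67.011, D=e−e_prev=-128.141; u=0·(-93.401)+1·(-67.011)+3/2·(-128.141)=-259.2225; next y=1/10·94.401+1·(-259.2225)=-249.7824

0 1 2.500 0.000
1 1 -4.250 2.500
2 1 14.250 -4.000
3 1 -35.125 13.850
4 1 97.775 -33.740
5 1 -259.223 94.401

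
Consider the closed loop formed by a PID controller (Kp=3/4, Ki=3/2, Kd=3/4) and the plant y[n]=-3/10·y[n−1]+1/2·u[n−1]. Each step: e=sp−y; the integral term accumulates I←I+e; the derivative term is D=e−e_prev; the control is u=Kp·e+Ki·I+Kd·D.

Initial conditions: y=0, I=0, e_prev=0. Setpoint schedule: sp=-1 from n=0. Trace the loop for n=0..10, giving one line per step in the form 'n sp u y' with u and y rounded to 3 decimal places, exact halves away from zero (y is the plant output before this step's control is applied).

0 -1 -3.000 0.000
1 -1 0.750 -1.500
2 -1 -6.600 0.825
3 -1 5.524 -3.548
4 -1 -16.055 3.826
5 -1 21.241 -9.175
6 -1 -43.893 13.373
7 -1 69.453 -25.958
8 -1 -128.024 42.514
9 -1 215.899 -76.766
10 -1 -383.148 130.979

(exact arithmetic carried between steps; '≈' marks a value shown rounded to 6 d.p. or computed from one; I and e_prev carry over from the previous line; the table rounds u and y to 3 d.p., halves away from zero)
n=0: y=0, sp=-1, e=sp−y=-1; I=-1, D=e−e_prev=-1; u=3/4·(-1)+3/2·(-1)+3/4·(-1)=-3; next y=-3/10·0+1/2·(-3)=-1.5
n=1: y=-1.5, sp=-1, e=sp−y=0.5; I=-0.5, D=e−e_prev=1.5; u=3/4·0.5+3/2·(-0.5)+3/4·1.5=0.75; next y=-3/10·(-1.5)+1/2·0.75=0.825
n=2: y=0.825, sp=-1, e=sp−y=-1.825; I=-2.325, D=e−e_prev=-2.325; u=3/4·(-1.825)+3/2·(-2.325)+3/4·(-2.325)=-6.6; next y=-3/10·0.825+1/2·(-6.6)=-3.5475
n=3: y=-3.5475, sp=-1, e=sp−y=2.5475; I=0.2225, D=e−e_prev=4.3725; u=3/4·2.5475+3/2·0.2225+3/4·4.3725=5.52375; next y=-3/10·(-3.5475)+1/2·5.52375=3.826125
n=4: y=3.826125, sp=-1, e=sp−y=-4.826125; I=-4.603625, D=e−e_prev=-7.373625; u=3/4·(-4.826125)+3/2·(-4.603625)+3/4·(-7.373625)=-16.05525; next y=-3/10·3.826125+1/2·(-16.05525)≈-9.175463
n=5: y≈-9.175463, sp=-1, e=sp−y≈8.175463; I≈3.571838, D=e−e_prev≈13.001588; u=3/4·8.175463+3/2·3.571838+3/4·13.001588≈21.240544; next y=-3/10·(-9.175463)+1/2·21.240544≈13.372911
n=6: y≈13.372911, sp=-1, e=sp−y≈-14.372911; I≈-10.801073, D=e−e_prev≈-22.548373; u=3/4·(-14.372911)+3/2·(-10.801073)+3/4·(-22.548373)≈-43.892573; next y=-3/10·13.372911+1/2·(-43.892573)≈-25.958159
n=7: y≈-25.958159, sp=-1, e=sp−y≈24.958159; I≈14.157086, D=e−e_prev≈39.331070; u=3/4·24.958159+3/2·14.157086+3/4·39.331070≈69.452552; next y=-3/10·(-25.958159)+1/2·69.452552≈42.513724
n=8: y≈42.513724, sp=-1, e=sp−y≈-43.513724; I≈-29.356637, D=e−e_prev≈-68.471883; u=3/4·(-43.513724)+3/2·(-29.356637)+3/4·(-68.471883)≈-128.024161; next y=-3/10·42.513724+1/2·(-128.024161)≈-76.766198
n=9: y≈-76.766198, sp=-1, e=sp−y≈75.766198; I≈46.409560, D=e−e_prev≈119.279921; u=3/4·75.766198+3/2·46.409560+3/4·119.279921≈215.898930; next y=-3/10·(-76.766198)+1/2·215.898930≈130.979324
n=10: y≈130.979324, sp=-1, e=sp−y≈-131.979324; I≈-85.569764, D=e−e_prev≈-207.745522; u=3/4·(-131.979324)+3/2·(-85.569764)+3/4·(-207.745522)≈-383.148280; next y=-3/10·130.979324+1/2·(-383.148280)≈-230.867937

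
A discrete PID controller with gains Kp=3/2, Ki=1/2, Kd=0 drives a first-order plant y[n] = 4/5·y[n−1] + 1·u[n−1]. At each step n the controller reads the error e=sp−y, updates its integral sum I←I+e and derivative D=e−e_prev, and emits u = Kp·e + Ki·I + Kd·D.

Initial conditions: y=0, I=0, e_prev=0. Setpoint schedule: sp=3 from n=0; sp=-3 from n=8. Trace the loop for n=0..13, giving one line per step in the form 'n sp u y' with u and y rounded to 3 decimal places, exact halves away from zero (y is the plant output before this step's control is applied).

(exact arithmetic carried between steps; '≈' marks a value shown rounded to 6 d.p. or computed from one; I and e_prev carry over from the previous line; the table rounds u and y to 3 d.p., halves away from zero)
n=0: y=0, sp=3, e=sp−y=3; I=3, D=e−e_prev=3; u=3/2·3+1/2·3+0·3=6; next y=4/5·0+1·6=6
n=1: y=6, sp=3, e=sp−y=-3; I=0, D=e−e_prev=-6; u=3/2·(-3)+1/2·0+0·(-6)=-4.5; next y=4/5·6+1·(-4.5)=0.3
n=2: y=0.3, sp=3, e=sp−y=2.7; I=2.7, D=e−e_prev=5.7; u=3/2·2.7+1/2·2.7+0·5.7=5.4; next y=4/5·0.3+1·5.4=5.64
n=3: y=5.64, sp=3, e=sp−y=-2.64; I=0.06, D=e−e_prev=-5.34; u=3/2·(-2.64)+1/2·0.06+0·(-5.34)=-3.93; next y=4/5·5.64+1·(-3.93)=0.582
n=4: y=0.582, sp=3, e=sp−y=2.418; I=2.478, D=e−e_prev=5.058; u=3/2·2.418+1/2·2.478+0·5.058=4.866; next y=4/5·0.582+1·4.866=5.3316
n=5: y=5.3316, sp=3, e=sp−y=-2.3316; I=0.1464, D=e−e_prev=-4.7496; u=3/2·(-2.3316)+1/2·0.1464+0·(-4.7496)=-3.4242; next y=4/5·5.3316+1·(-3.4242)=0.84108
n=6: y=0.84108, sp=3, e=sp−y=2.15892; I=2.30532, D=e−e_prev=4.49052; u=3/2·2.15892+1/2·2.30532+0·4.49052=4.39104; next y=4/5·0.84108+1·4.39104=5.063904
n=7: y=5.063904, sp=3, e=sp−y=-2.063904; I=0.241416, D=e−e_prev=-4.222824; u=3/2·(-2.063904)+1/2·0.241416+0·(-4.222824)=-2.975148; next y=4/5·5.063904+1·(-2.975148)≈1.075975
n=8: y≈1.075975, sp=-3, e=sp−y≈-4.075975; I≈-3.834559, D=e−e_prev≈-2.012071; u=3/2·(-4.075975)+1/2·(-3.834559)+0·(-2.012071)≈-8.031242; next y=4/5·1.075975+1·(-8.031242)≈-7.170462
n=9: y≈-7.170462, sp=-3, e=sp−y≈4.170462; I≈0.335903, D=e−e_prev≈8.246437; u=3/2·4.170462+1/2·0.335903+0·8.246437≈6.423645; next y=4/5·(-7.170462)+1·6.423645≈0.687275
n=10: y≈0.687275, sp=-3, e=sp−y≈-3.687275; I≈-3.351372, D=e−e_prev≈-7.857737; u=3/2·(-3.687275)+1/2·(-3.351372)+0·(-7.857737)≈-7.206599; next y=4/5·0.687275+1·(-7.206599)≈-6.656779
n=11: y≈-6.656779, sp=-3, e=sp−y≈3.656779; I≈0.305407, D=e−e_prev≈7.344054; u=3/2·3.656779+1/2·0.305407+0·7.344054≈5.637871; next y=4/5·(-6.656779)+1·5.637871≈0.312448
n=12: y≈0.312448, sp=-3, e=sp−y≈-3.312448; I≈-3.007042, D=e−e_prev≈-6.969227; u=3/2·(-3.312448)+1/2·(-3.007042)+0·(-6.969227)≈-6.472193; next y=4/5·0.312448+1·(-6.472193)≈-6.222235
n=13: y≈-6.222235, sp=-3, e=sp−y≈3.222235; I≈0.215193, D=e−e_prev≈6.534683; u=3/2·3.222235+1/2·0.215193+0·6.534683≈4.940948; next y=4/5·(-6.222235)+1·4.940948≈-0.036839

0 3 6.000 0.000
1 3 -4.500 6.000
2 3 5.400 0.300
3 3 -3.930 5.640
4 3 4.866 0.582
5 3 -3.424 5.332
6 3 4.391 0.841
7 3 -2.975 5.064
8 -3 -8.031 1.076
9 -3 6.424 -7.170
10 -3 -7.207 0.687
11 -3 5.638 -6.657
12 -3 -6.472 0.312
13 -3 4.941 -6.222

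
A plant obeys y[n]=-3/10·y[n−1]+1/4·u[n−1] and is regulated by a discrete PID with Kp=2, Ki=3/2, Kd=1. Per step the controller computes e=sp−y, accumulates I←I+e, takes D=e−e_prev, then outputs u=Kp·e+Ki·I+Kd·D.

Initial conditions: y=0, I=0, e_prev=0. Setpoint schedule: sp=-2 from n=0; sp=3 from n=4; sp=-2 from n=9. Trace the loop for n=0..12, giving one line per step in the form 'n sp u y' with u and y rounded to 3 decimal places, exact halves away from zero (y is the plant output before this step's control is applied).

0 -2 -9.000 0.000
1 -2 0.125 -2.250
2 -2 -15.053 0.706
3 -2 4.910 -3.975
4 3 -3.087 2.420
5 3 16.808 -1.498
6 3 -8.034 4.651
7 3 31.887 -3.404
8 3 -22.349 8.993
9 -2 36.310 -8.285
10 -2 -55.857 11.563
11 -2 74.130 -17.433
12 -2 -117.097 23.762

(exact arithmetic carried between steps; '≈' marks a value shown rounded to 6 d.p. or computed from one; I and e_prev carry over from the previous line; the table rounds u and y to 3 d.p., halves away from zero)
n=0: y=0, sp=-2, e=sp−y=-2; I=-2, D=e−e_prev=-2; u=2·(-2)+3/2·(-2)+1·(-2)=-9; next y=-3/10·0+1/4·(-9)=-2.25
n=1: y=-2.25, sp=-2, e=sp−y=0.25; I=-1.75, D=e−e_prev=2.25; u=2·0.25+3/2·(-1.75)+1·2.25=0.125; next y=-3/10·(-2.25)+1/4·0.125=0.70625
n=2: y=0.70625, sp=-2, e=sp−y=-2.70625; I=-4.45625, D=e−e_prev=-2.95625; u=2·(-2.70625)+3/2·(-4.45625)+1·(-2.95625)=-15.053125; next y=-3/10·0.70625+1/4·(-15.053125)≈-3.975156
n=3: y≈-3.975156, sp=-2, e=sp−y≈1.975156; I≈-2.481094, D=e−e_prev≈4.681406; u=2·1.975156+3/2·(-2.481094)+1·4.681406≈4.910078; next y=-3/10·(-3.975156)+1/4·4.910078≈2.420066
n=4: y≈2.420066, sp=3, e=sp−y≈0.579934; I≈-1.901160, D=e−e_prev≈-1.395223; u=2·0.579934+3/2·(-1.901160)+1·(-1.395223)≈-3.087096; next y=-3/10·2.420066+1/4·(-3.087096)≈-1.497794
n=5: y≈-1.497794, sp=3, e=sp−y≈4.497794; I≈2.596634, D=e−e_prev≈3.917860; u=2·4.497794+3/2·2.596634+1·3.917860≈16.808398; next y=-3/10·(-1.497794)+1/4·16.808398≈4.651438
n=6: y≈4.651438, sp=3, e=sp−y≈-1.651438; I≈0.945196, D=e−e_prev≈-6.149232; u=2·(-1.651438)+3/2·0.945196+1·(-6.149232)≈-8.034313; next y=-3/10·4.651438+1/4·(-8.034313)≈-3.404010
n=7: y≈-3.404010, sp=3, e=sp−y≈6.404010; I≈7.349206, D=e−e_prev≈8.055447; u=2·6.404010+3/2·7.349206+1·8.055447≈31.887275; next y=-3/10·(-3.404010)+1/4·31.887275≈8.993022
n=8: y≈8.993022, sp=3, e=sp−y≈-5.993022; I≈1.356184, D=e−e_prev≈-12.397031; u=2·(-5.993022)+3/2·1.356184+1·(-12.397031)≈-22.348799; next y=-3/10·8.993022+1/4·(-22.348799)≈-8.285106
n=9: y≈-8.285106, sp=-2, e=sp−y≈6.285106; I≈7.641290, D=e−e_prev≈12.278128; u=2·6.285106+3/2·7.641290+1·12.278128≈36.310275; next y=-3/10·(-8.285106)+1/4·36.310275≈11.563101
n=10: y≈11.563101, sp=-2, e=sp−y≈-13.563101; I≈-5.921811, D=e−e_prev≈-19.848207; u=2·(-13.563101)+3/2·(-5.921811)+1·(-19.848207)≈-55.857124; next y=-3/10·11.563101+1/4·(-55.857124)≈-17.433211
n=11: y≈-17.433211, sp=-2, e=sp−y≈15.433211; I≈9.511401, D=e−e_prev≈28.996312; u=2·15.433211+3/2·9.511401+1·28.996312≈74.129836; next y=-3/10·(-17.433211)+1/4·74.129836≈23.762422
n=12: y≈23.762422, sp=-2, e=sp−y≈-25.762422; I≈-16.251022, D=e−e_prev≈-41.195634; u=2·(-25.762422)+3/2·(-16.251022)+1·(-41.195634)≈-117.097011; next y=-3/10·23.762422+1/4·(-117.097011)≈-36.402979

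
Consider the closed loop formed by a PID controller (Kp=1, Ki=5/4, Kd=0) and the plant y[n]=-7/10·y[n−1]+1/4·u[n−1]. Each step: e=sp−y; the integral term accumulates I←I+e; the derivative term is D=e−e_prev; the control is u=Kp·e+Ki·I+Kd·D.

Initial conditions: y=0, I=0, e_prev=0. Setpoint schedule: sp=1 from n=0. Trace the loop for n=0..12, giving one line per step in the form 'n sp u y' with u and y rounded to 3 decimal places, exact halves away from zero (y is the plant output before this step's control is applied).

0 1 2.250 0.000
1 1 2.234 0.563
2 1 3.676 0.165
3 1 3.283 0.804
4 1 4.755 0.258
5 1 3.995 1.008
6 1 5.594 0.293
7 1 4.452 1.193
8 1 6.271 0.278
9 1 4.708 1.373
10 1 6.846 0.216
11 1 4.801 1.560
12 1 7.369 0.108

(exact arithmetic carried between steps; '≈' marks a value shown rounded to 6 d.p. or computed from one; I and e_prev carry over from the previous line; the table rounds u and y to 3 d.p., halves away from zero)
n=0: y=0, sp=1, e=sp−y=1; I=1, D=e−e_prev=1; u=1·1+5/4·1+0·1=2.25; next y=-7/10·0+1/4·2.25=0.5625
n=1: y=0.5625, sp=1, e=sp−y=0.4375; I=1.4375, D=e−e_prev=-0.5625; u=1·0.4375+5/4·1.4375+0·(-0.5625)=2.234375; next y=-7/10·0.5625+1/4·2.234375≈0.164844
n=2: y≈0.164844, sp=1, e=sp−y≈0.835156; I≈2.272656, D=e−e_prev≈0.397656; u=1·0.835156+5/4·2.272656+0·0.397656≈3.675977; next y=-7/10·0.164844+1/4·3.675977≈0.803604
n=3: y≈0.803604, sp=1, e=sp−y≈0.196396; I≈2.469053, D=e−e_prev≈-0.638760; u=1·0.196396+5/4·2.469053+0·(-0.638760)≈3.282712; next y=-7/10·0.803604+1/4·3.282712≈0.258156
n=4: y≈0.258156, sp=1, e=sp−y≈0.741844; I≈3.210897, D=e−e_prev≈0.545448; u=1·0.741844+5/4·3.210897+0·0.545448≈4.755466; next y=-7/10·0.258156+1/4·4.755466≈1.008157
n=5: y≈1.008157, sp=1, e=sp−y≈-0.008157; I≈3.202740, D=e−e_prev≈-0.750002; u=1·(-0.008157)+5/4·3.202740+0·(-0.750002)≈3.995267; next y=-7/10·1.008157+1/4·3.995267≈0.293107
n=6: y≈0.293107, sp=1, e=sp−y≈0.706893; I≈3.909633, D=e−e_prev≈0.715051; u=1·0.706893+5/4·3.909633+0·0.715051≈5.593935; next y=-7/10·0.293107+1/4·5.593935≈1.193309
n=7: y≈1.193309, sp=1, e=sp−y≈-0.193309; I≈3.716324, D=e−e_prev≈-0.900203; u=1·(-0.193309)+5/4·3.716324+0·(-0.900203)≈4.452096; next y=-7/10·1.193309+1/4·4.452096≈0.277708
n=8: y≈0.277708, sp=1, e=sp−y≈0.722292; I≈4.438616, D=e−e_prev≈0.915602; u=1·0.722292+5/4·4.438616+0·0.915602≈6.270563; next y=-7/10·0.277708+1/4·6.270563≈1.373245
n=9: y≈1.373245, sp=1, e=sp−y≈-0.373245; I≈4.065371, D=e−e_prev≈-1.095538; u=1·(-0.373245)+5/4·4.065371+0·(-1.095538)≈4.708468; next y=-7/10·1.373245+1/4·4.708468≈0.215845
n=10: y≈0.215845, sp=1, e=sp−y≈0.784155; I≈4.849526, D=e−e_prev≈1.157400; u=1·0.784155+5/4·4.849526+0·1.157400≈6.846062; next y=-7/10·0.215845+1/4·6.846062≈1.560424
n=11: y≈1.560424, sp=1, e=sp−y≈-0.560424; I≈4.289102, D=e−e_prev≈-1.344579; u=1·(-0.560424)+5/4·4.289102+0·(-1.344579)≈4.800954; next y=-7/10·1.560424+1/4·4.800954≈0.107942
n=12: y≈0.107942, sp=1, e=sp−y≈0.892058; I≈5.181160, D=e−e_prev≈1.452482; u=1·0.892058+5/4·5.181160+0·1.452482≈7.368509; next y=-7/10·0.107942+1/4·7.368509≈1.766568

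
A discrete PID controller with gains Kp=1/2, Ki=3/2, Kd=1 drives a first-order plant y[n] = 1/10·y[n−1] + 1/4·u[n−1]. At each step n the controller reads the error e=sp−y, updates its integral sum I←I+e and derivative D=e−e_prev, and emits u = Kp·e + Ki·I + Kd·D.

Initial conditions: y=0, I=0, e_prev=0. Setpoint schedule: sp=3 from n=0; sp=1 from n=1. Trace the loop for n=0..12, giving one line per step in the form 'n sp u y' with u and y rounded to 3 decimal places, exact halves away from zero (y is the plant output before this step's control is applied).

0 3 9.000 0.000
1 1 -2.250 2.250
2 1 7.888 -0.338
3 1 0.479 1.938
4 1 6.221 0.314
5 1 1.807 1.587
6 1 5.129 0.610
7 1 2.539 1.343
8 1 4.479 0.769
9 1 2.968 1.197
10 1 4.106 0.862
11 1 3.226 1.113
12 1 3.892 0.918

(exact arithmetic carried between steps; '≈' marks a value shown rounded to 6 d.p. or computed from one; I and e_prev carry over from the previous line; the table rounds u and y to 3 d.p., halves away from zero)
n=0: y=0, sp=3, e=sp−y=3; I=3, D=e−e_prev=3; u=1/2·3+3/2·3+1·3=9; next y=1/10·0+1/4·9=2.25
n=1: y=2.25, sp=1, e=sp−y=-1.25; I=1.75, D=e−e_prev=-4.25; u=1/2·(-1.25)+3/2·1.75+1·(-4.25)=-2.25; next y=1/10·2.25+1/4·(-2.25)=-0.3375
n=2: y=-0.3375, sp=1, e=sp−y=1.3375; I=3.0875, D=e−e_prev=2.5875; u=1/2·1.3375+3/2·3.0875+1·2.5875=7.8875; next y=1/10·(-0.3375)+1/4·7.8875=1.938125
n=3: y=1.938125, sp=1, e=sp−y=-0.938125; I=2.149375, D=e−e_prev=-2.275625; u=1/2·(-0.938125)+3/2·2.149375+1·(-2.275625)=0.479375; next y=1/10·1.938125+1/4·0.479375≈0.313656
n=4: y≈0.313656, sp=1, e=sp−y≈0.686344; I≈2.835719, D=e−e_prev≈1.624469; u=1/2·0.686344+3/2·2.835719+1·1.624469≈6.221219; next y=1/10·0.313656+1/4·6.221219≈1.586670
n=5: y≈1.586670, sp=1, e=sp−y≈-0.586670; I≈2.249048, D=e−e_prev≈-1.273014; u=1/2·(-0.586670)+3/2·2.249048+1·(-1.273014)≈1.807223; next y=1/10·1.586670+1/4·1.807223≈0.610473
n=6: y≈0.610473, sp=1, e=sp−y≈0.389527; I≈2.638576, D=e−e_prev≈0.976197; u=1/2·0.389527+3/2·2.638576+1·0.976197≈5.128824; next y=1/10·0.610473+1/4·5.128824≈1.343253
n=7: y≈1.343253, sp=1, e=sp−y≈-0.343253; I≈2.295322, D=e−e_prev≈-0.732780; u=1/2·(-0.343253)+3/2·2.295322+1·(-0.732780)≈2.538576; next y=1/10·1.343253+1/4·2.538576≈0.768969
n=8: y≈0.768969, sp=1, e=sp−y≈0.231031; I≈2.526353, D=e−e_prev≈0.574284; u=1/2·0.231031+3/2·2.526353+1·0.574284≈4.479329; next y=1/10·0.768969+1/4·4.479329≈1.196729
n=9: y≈1.196729, sp=1, e=sp−y≈-0.196729; I≈2.329624, D=e−e_prev≈-0.427760; u=1/2·(-0.196729)+3/2·2.329624+1·(-0.427760)≈2.968311; next y=1/10·1.196729+1/4·2.968311≈0.861751
n=10: y≈0.861751, sp=1, e=sp−y≈0.138249; I≈2.467873, D=e−e_prev≈0.334978; u=1/2·0.138249+3/2·2.467873+1·0.334978≈4.105912; next y=1/10·0.861751+1/4·4.105912≈1.112653
n=11: y≈1.112653, sp=1, e=sp−y≈-0.112653; I≈2.355220, D=e−e_prev≈-0.250902; u=1/2·(-0.112653)+3/2·2.355220+1·(-0.250902)≈3.225601; next y=1/10·1.112653+1/4·3.225601≈0.917665
n=12: y≈0.917665, sp=1, e=sp−y≈0.082335; I≈2.437554, D=e−e_prev≈0.194988; u=1/2·0.082335+3/2·2.437554+1·0.194988≈3.892486; next y=1/10·0.917665+1/4·3.892486≈1.064888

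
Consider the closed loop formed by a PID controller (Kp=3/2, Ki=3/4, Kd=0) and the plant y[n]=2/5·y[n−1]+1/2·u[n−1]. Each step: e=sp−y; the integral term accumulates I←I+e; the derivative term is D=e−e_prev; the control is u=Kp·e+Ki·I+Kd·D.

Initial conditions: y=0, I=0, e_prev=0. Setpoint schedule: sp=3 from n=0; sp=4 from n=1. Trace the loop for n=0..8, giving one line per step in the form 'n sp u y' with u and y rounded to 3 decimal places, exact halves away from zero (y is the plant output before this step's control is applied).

(exact arithmetic carried between steps; '≈' marks a value shown rounded to 6 d.p. or computed from one; I and e_prev carry over from the previous line; the table rounds u and y to 3 d.p., halves away from zero)
n=0: y=0, sp=3, e=sp−y=3; I=3, D=e−e_prev=3; u=3/2·3+3/4·3+0·3=6.75; next y=2/5·0+1/2·6.75=3.375
n=1: y=3.375, sp=4, e=sp−y=0.625; I=3.625, D=e−e_prev=-2.375; u=3/2·0.625+3/4·3.625+0·(-2.375)=3.65625; next y=2/5·3.375+1/2·3.65625=3.178125
n=2: y=3.178125, sp=4, e=sp−y=0.821875; I=4.446875, D=e−e_prev=0.196875; u=3/2·0.821875+3/4·4.446875+0·0.196875≈4.567969; next y=2/5·3.178125+1/2·4.567969≈3.555234
n=3: y≈3.555234, sp=4, e=sp−y≈0.444766; I≈4.891641, D=e−e_prev≈-0.377109; u=3/2·0.444766+3/4·4.891641+0·(-0.377109)≈4.335879; next y=2/5·3.555234+1/2·4.335879≈3.590033
n=4: y≈3.590033, sp=4, e=sp−y≈0.409967; I≈5.301607, D=e−e_prev≈-0.034799; u=3/2·0.409967+3/4·5.301607+0·(-0.034799)≈4.591156; next y=2/5·3.590033+1/2·4.591156≈3.731591
n=5: y≈3.731591, sp=4, e=sp−y≈0.268409; I≈5.570016, D=e−e_prev≈-0.141558; u=3/2·0.268409+3/4·5.570016+0·(-0.141558)≈4.580125; next y=2/5·3.731591+1/2·4.580125≈3.782699
n=6: y≈3.782699, sp=4, e=sp−y≈0.217301; I≈5.787317, D=e−e_prev≈-0.051108; u=3/2·0.217301+3/4·5.787317+0·(-0.051108)≈4.666439; next y=2/5·3.782699+1/2·4.666439≈3.846299
n=7: y≈3.846299, sp=4, e=sp−y≈0.153701; I≈5.941018, D=e−e_prev≈-0.063600; u=3/2·0.153701+3/4·5.941018+0·(-0.063600)≈4.686315; next y=2/5·3.846299+1/2·4.686315≈3.881677
n=8: y≈3.881677, sp=4, e=sp−y≈0.118323; I≈6.059341, D=e−e_prev≈-0.035378; u=3/2·0.118323+3/4·6.059341+0·(-0.035378)≈4.721990; next y=2/5·3.881677+1/2·4.721990≈3.913666

0 3 6.750 0.000
1 4 3.656 3.375
2 4 4.568 3.178
3 4 4.336 3.555
4 4 4.591 3.590
5 4 4.580 3.732
6 4 4.666 3.783
7 4 4.686 3.846
8 4 4.722 3.882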